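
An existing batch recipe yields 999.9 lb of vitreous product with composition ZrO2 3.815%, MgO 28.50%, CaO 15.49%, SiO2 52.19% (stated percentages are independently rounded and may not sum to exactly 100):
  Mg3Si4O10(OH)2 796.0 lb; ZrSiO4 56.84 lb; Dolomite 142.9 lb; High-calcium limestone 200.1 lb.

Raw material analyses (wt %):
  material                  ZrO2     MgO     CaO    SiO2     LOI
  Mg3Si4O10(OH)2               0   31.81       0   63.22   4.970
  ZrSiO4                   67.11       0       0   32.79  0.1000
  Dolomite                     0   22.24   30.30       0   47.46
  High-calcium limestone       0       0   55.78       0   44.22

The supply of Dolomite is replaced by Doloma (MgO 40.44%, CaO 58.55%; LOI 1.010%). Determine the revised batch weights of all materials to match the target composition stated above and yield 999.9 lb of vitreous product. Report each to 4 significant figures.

Revised batch per 999.9 lb vitreous product:
  Mg3Si4O10(OH)2: 796.0 lb
  ZrSiO4: 56.84 lb
  Doloma: 78.57 lb
  High-calcium limestone: 195.2 lb
Total batch = 1127 lb; LOI loss = 126.7 lb

Intermediates are displayed rounded off to 4 significant digits on the page; the whole derivation runs at full precision at each step; each reported number takes a single rounding. All derived quantities (LOI, the four compositions, the yield, glass mass, the totals) are re-derived using the weight values per 999.9 lb of glass in full precision, as written in the problem or the answer.
Oxide mass targets, per 999.9 lb vitreous product:
  ZrO2: 3.815% × 999.9 = 38.15 lb
  MgO: 28.50% × 999.9 = 285.0 lb
  CaO: 15.49% × 999.9 = 154.9 lb
  SiO2: 52.19% × 999.9 = 521.8 lb
Checking each oxide sum using the reported weights, per the basis as stated (sum by sum, the targets are met within answer rounding):
  ZrO2: 56.84·0.6711 = 38.15 lb (target 38.15 lb)
  MgO: 796.0·0.3181 + 78.57·0.4044 = 285.0 lb (target 285.0 lb)
  CaO: 78.57·0.5855 + 195.2·0.5578 = 154.9 lb (target 154.9 lb)
  SiO2: 796.0·0.6322 + 56.84·0.3279 = 521.9 lb (target 521.8 lb)
Glass mass check: total charge less LOI = 999.9 lb (per-oxide target masses sum to 999.9 lb; with the basis standing at 999.9 lb — differing by rounding only).
Whole-batch sum: Σ batch = 1127 lb; LOI loss = Σ batch·LOI = 126.7 lb; yield = glass ÷ total batch = 88.75%.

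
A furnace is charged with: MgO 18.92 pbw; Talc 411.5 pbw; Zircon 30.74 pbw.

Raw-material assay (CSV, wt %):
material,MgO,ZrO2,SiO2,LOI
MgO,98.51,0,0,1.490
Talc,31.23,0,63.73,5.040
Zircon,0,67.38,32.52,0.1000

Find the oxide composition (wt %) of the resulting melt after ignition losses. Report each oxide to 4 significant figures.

Intermediates are printed (rounded to 4 significant digits) in the working — each numeric step carries exact precision at all times. Each reported number is rounded once only — derived quantities are re-derived starting from the weights for 440.1 pbw of glass in full precision (the three compositions, the yield, net glass mass, ignition loss, the totals) as they appear in the problem or answer text.
Oxide-by-oxide delivered mass:
  MgO: 18.92·0.9851 + 411.5·0.3123 = 147.1 pbw
  ZrO2: 30.74·0.6738 = 20.71 pbw
  SiO2: 411.5·0.6373 + 30.74·0.3252 = 272.2 pbw
LOI: 18.92·0.01490 + 411.5·0.05040 + 30.74·0.001000 = 21.05 pbw
Glass mass = batch − LOI = 461.2 − 21.05 = 440.1 pbw (equal to the oxide-mass sum)
percent by weight: oxide/glass ×100

Glass mass = 440.1 pbw (batch 461.2 − LOI 21.05).
Composition: MgO 33.43%, ZrO2 4.706%, SiO2 61.86%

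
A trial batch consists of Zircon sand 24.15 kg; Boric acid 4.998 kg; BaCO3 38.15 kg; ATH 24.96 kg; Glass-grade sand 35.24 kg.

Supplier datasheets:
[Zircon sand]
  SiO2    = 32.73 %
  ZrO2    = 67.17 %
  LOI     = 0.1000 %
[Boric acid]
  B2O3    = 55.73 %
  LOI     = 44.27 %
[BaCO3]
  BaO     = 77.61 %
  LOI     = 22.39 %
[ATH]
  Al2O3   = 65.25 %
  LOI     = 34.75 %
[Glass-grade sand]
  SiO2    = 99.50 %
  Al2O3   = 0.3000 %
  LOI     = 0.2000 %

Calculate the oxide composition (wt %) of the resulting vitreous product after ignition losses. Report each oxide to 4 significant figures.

The working math keeps full float precision throughout — intermediates are shown, with 4-significant-digit rounding, as written. Every reported result receives exactly one rounding; the derived quantities (LOI, glass mass, five oxide percentages, totals, the yield) are rebuilt at full float precision from the weighed amounts for 108.0 kg of glass, precisely as stated by the problem or answer text.
Oxide masses out of the charge:
  B2O3: 4.998·0.5573 = 2.785 kg
  SiO2: 24.15·0.3273 + 35.24·0.9950 = 42.97 kg
  Al2O3: 24.96·0.6525 + 35.24·0.003000 = 16.39 kg
  ZrO2: 24.15·0.6717 = 16.22 kg
  BaO: 38.15·0.7761 = 29.61 kg
LOI: 24.15·0.001000 + 4.998·0.4427 + 38.15·0.2239 + 24.96·0.3475 + 35.24·0.002000 = 19.52 kg
The glass mass, total less LOI, = 127.5 − 19.52 = 108.0 kg (= Σ oxide masses)
wt % = 100 × oxide mass / glass mass

Glass mass = 108.0 kg (batch 127.5 − LOI 19.52).
Composition: B2O3 2.580%, SiO2 39.79%, Al2O3 15.18%, ZrO2 15.02%, BaO 27.42%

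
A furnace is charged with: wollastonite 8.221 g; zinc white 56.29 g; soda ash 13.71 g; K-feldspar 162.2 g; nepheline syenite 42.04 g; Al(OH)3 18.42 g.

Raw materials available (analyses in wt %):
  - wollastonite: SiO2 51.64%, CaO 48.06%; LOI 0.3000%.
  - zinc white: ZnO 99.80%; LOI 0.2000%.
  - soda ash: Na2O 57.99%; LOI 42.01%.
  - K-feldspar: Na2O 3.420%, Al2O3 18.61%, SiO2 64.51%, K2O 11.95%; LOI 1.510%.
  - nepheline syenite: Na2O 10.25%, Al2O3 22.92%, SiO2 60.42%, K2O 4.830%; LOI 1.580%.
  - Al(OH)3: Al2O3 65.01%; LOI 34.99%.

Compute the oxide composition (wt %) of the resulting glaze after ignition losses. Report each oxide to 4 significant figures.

Glass mass = 285.4 g (batch 300.9 − LOI 15.46).
Composition: Na2O 6.239%, Al2O3 18.15%, SiO2 47.05%, K2O 7.502%, CaO 1.384%, ZnO 19.68%

Mid-chain values are printed (rounded to 4 significant digits) as written; the whole derivation keeps exact precision from first step to last — every reported number is rounded exactly once; all derived quantities are carried at exact precision (LOI, glass mass, yield, six oxide percentages, the totals) from the batch weights per 285.4 g of glass, as written in the problem or answer text.
Delivered oxide masses:
  Na2O: 13.71·0.5799 + 162.2·0.03420 + 42.04·0.1025 = 17.81 g
  Al2O3: 162.2·0.1861 + 42.04·0.2292 + 18.42·0.6501 = 51.80 g
  SiO2: 8.221·0.5164 + 162.2·0.6451 + 42.04·0.6042 = 134.3 g
  K2O: 162.2·0.1195 + 42.04·0.04830 = 21.41 g
  CaO: 8.221·0.4806 = 3.951 g
  ZnO: 56.29·0.9980 = 56.18 g
LOI: 8.221·0.003000 + 56.29·0.002000 + 13.71·0.4201 + 162.2·0.01510 + 42.04·0.01580 + 18.42·0.3499 = 15.46 g
batch − LOI leaves glass = 300.9 − 15.46 = 285.4 g (matching Σ of the oxides)
wt % = 100 × oxide mass / glass mass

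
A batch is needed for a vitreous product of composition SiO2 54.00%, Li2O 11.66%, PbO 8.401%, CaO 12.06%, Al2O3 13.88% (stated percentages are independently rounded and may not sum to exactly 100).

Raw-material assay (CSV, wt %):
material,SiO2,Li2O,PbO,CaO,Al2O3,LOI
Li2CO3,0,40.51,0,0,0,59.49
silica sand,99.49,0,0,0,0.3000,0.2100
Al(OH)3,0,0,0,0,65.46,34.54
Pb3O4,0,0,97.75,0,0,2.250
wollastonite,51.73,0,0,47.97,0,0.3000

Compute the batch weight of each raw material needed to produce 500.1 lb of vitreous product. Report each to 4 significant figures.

Batch per 500.1 lb vitreous product:
  Li2CO3: 143.9 lb
  silica sand: 206.1 lb
  Al(OH)3: 105.1 lb
  Pb3O4: 42.98 lb
  wollastonite: 125.7 lb
Total batch = 623.8 lb; LOI loss = 123.7 lb; yield = 80.17%

Each numeric step maintains full precision at all times — intermediates are displayed with 4-significant-digit rounding as written; exactly one rounding goes into each reported result. Derived quantities are re-derived from the weighed amounts at 500.1 lb of glass in exact precision (five oxide percentages, glass mass, totals, ignition loss, the yield) as written in question or answer.
Oxide-by-oxide targets in 500.1 lb vitreous product:
  SiO2: 54.00% × 500.1 = 270.1 lb
  Li2O: 11.66% × 500.1 = 58.31 lb
  PbO: 8.401% × 500.1 = 42.01 lb
  CaO: 12.06% × 500.1 = 60.31 lb
  Al2O3: 13.88% × 500.1 = 69.41 lb
Checking each oxide sum applying the batch weights above, against the basis in use (each sum matches its target mass net of answer rounding effects):
  SiO2: 206.1·0.9949 + 125.7·0.5173 = 270.1 lb (target 270.1 lb)
  Li2O: 143.9·0.4051 = 58.29 lb (target 58.31 lb)
  PbO: 42.98·0.9775 = 42.01 lb (target 42.01 lb)
  CaO: 125.7·0.4797 = 60.30 lb (target 60.31 lb)
  Al2O3: 206.1·0.003000 + 105.1·0.6546 = 69.42 lb (target 69.41 lb)
Mass balance on the glass: Σ batch − LOI loss = 500.1 lb (per-oxide target masses sum to 500.1 lb; basis as stated: 500.1 lb — deltas are rounding alone).
Batch total: Σ batch = 623.8 lb; loss to ignition Σ batch·LOI = 123.7 lb; yield: glass divided by total = 80.17%.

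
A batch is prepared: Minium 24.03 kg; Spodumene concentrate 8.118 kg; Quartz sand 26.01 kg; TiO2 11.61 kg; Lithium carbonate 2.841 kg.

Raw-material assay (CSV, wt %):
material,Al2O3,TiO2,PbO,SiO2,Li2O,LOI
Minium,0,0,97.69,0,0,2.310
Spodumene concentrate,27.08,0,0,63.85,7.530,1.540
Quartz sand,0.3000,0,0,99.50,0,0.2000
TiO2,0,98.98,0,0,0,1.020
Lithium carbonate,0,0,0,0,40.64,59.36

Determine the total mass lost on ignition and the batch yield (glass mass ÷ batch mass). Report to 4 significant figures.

All arithmetic holds full precision through the solve. Rounding to four significant digits extends to every working value as displayed — every reported value is rounded only once. The derived quantities, including LOI, yield, net glass mass, five oxide percentages, the totals, are carried starting from the weights for 70.07 kg of glass in exact precision, precisely as stated by problem or answer.
Loss on ignition, line by line:
  Minium: 24.03 × 0.02310 = 0.5551 kg
  Spodumene concentrate: 8.118 × 0.01540 = 0.1250 kg
  Quartz sand: 26.01 × 0.002000 = 0.05202 kg
  TiO2: 11.61 × 0.01020 = 0.1184 kg
  Lithium carbonate: 2.841 × 0.5936 = 1.686 kg
Total LOI = 2.537 kg
Glass = batch − LOI = 72.61 − 2.537 = 70.07 kg

LOI loss = 2.537 kg; glass = 70.07 kg; yield = 96.51%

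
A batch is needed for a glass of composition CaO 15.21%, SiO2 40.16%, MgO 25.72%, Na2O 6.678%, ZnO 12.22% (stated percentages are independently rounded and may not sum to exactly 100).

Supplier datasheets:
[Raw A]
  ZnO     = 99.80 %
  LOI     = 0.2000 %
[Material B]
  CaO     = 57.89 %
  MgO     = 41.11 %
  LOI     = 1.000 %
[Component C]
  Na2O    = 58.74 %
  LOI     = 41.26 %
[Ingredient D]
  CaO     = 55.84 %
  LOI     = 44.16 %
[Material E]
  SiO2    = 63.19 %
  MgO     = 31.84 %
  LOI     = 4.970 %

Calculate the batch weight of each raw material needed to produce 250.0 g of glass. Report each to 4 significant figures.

The whole derivation keeps exact precision from start to finish; working values are shown rounded to 4 significant digits within the worked lines — each reported figure is rounded once only. The derived quantities (five oxide percentages, totals, LOI, glass mass, yield) are recomputed from the weighed amounts per 250.0 g of glass at full precision as quoted within either problem or answer.
The oxide mass targets at 250.0 g glass:
  CaO: 15.21% × 250.0 = 38.02 g
  SiO2: 40.16% × 250.0 = 100.4 g
  MgO: 25.72% × 250.0 = 64.30 g
  Na2O: 6.678% × 250.0 = 16.70 g
  ZnO: 12.22% × 250.0 = 30.55 g
A balance pass over the oxides, working from each reported weight, relative to the basis at hand (sums match the target masses net of answer rounding effects):
  CaO: 33.35·0.5789 + 33.52·0.5584 = 38.02 g (target 38.02 g)
  SiO2: 158.9·0.6319 = 100.4 g (target 100.4 g)
  MgO: 33.35·0.4111 + 158.9·0.3184 = 64.30 g (target 64.30 g)
  Na2O: 28.42·0.5874 = 16.69 g (target 16.70 g)
  ZnO: 30.61·0.9980 = 30.55 g (target 30.55 g)
Glass-mass sanity pass: whole batch net of LOI = 250.0 g (the targets, summed, come to 250.0 g; basis as stated: 250.0 g — differing by rounding only).
Whole-batch sum: Σ batch = 284.8 g; loss to ignition Σ batch·LOI = 34.82 g; yield: glass divided by total = 87.77%.

Batch per 250.0 g glass:
  Raw A: 30.61 g
  Material B: 33.35 g
  Component C: 28.42 g
  Ingredient D: 33.52 g
  Material E: 158.9 g
Total batch = 284.8 g; LOI loss = 34.82 g; yield = 87.77%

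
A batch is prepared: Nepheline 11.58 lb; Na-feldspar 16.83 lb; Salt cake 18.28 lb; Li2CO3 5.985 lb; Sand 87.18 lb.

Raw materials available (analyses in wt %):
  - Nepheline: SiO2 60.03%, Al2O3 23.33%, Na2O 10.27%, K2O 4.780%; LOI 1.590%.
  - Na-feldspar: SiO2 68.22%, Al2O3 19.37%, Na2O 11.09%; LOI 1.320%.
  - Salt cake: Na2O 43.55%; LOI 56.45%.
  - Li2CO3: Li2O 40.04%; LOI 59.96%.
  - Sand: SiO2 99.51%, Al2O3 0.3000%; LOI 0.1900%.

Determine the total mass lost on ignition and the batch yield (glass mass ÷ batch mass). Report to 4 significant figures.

Full precision is held at each step. Values along the way are rounded to four significant digits wherever printed — every reported number is rounded just once — derived quantities are recomputed starting from the weights on 125.4 lb of glass in full float precision (ignition loss, yield, five oxide percentages, totals, glass mass), as quoted within the problem or answer text.
Loss on ignition, line by line:
  Nepheline: 11.58 × 0.01590 = 0.1841 lb
  Na-feldspar: 16.83 × 0.01320 = 0.2222 lb
  Salt cake: 18.28 × 0.5645 = 10.32 lb
  Li2CO3: 5.985 × 0.5996 = 3.589 lb
  Sand: 87.18 × 0.001900 = 0.1656 lb
Total LOI = 14.48 lb
Glass = batch − LOI = 139.9 − 14.48 = 125.4 lb

LOI loss = 14.48 lb; glass = 125.4 lb; yield = 89.65%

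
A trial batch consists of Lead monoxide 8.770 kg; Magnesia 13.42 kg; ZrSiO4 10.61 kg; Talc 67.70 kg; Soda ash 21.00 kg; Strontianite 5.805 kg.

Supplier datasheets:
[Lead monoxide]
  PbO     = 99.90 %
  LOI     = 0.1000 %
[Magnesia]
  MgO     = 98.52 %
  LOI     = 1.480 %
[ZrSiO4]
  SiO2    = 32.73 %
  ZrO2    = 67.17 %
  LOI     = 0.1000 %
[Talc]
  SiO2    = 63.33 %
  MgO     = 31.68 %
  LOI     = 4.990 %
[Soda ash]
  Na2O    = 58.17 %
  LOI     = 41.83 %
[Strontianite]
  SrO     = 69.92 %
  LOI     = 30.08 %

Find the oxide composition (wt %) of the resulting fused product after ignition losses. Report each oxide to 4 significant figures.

The working math keeps full precision from start to finish — the intermediate values are printed, rounded to 4 significant figures, in the printout; every reported figure takes just one rounding — derived quantities (the totals, glass mass, LOI, yield, the six compositions) are carried from the weighed amounts per 113.2 kg of glass in full precision, as they appear in the problem or answer text.
Oxide masses out of the charge:
  PbO: 8.770·0.9990 = 8.761 kg
  Na2O: 21.00·0.5817 = 12.22 kg
  SiO2: 10.61·0.3273 + 67.70·0.6333 = 46.35 kg
  ZrO2: 10.61·0.6717 = 7.127 kg
  MgO: 13.42·0.9852 + 67.70·0.3168 = 34.67 kg
  SrO: 5.805·0.6992 = 4.059 kg
LOI: 8.770·0.001000 + 13.42·0.01480 + 10.61·0.001000 + 67.70·0.04990 + 21.00·0.4183 + 5.805·0.3008 = 14.13 kg
Net of LOI, the glass mass = 127.3 − 14.13 = 113.2 kg (= Σ oxide masses)
percent share: oxide ÷ glass, ×100

Glass mass = 113.2 kg (batch 127.3 − LOI 14.13).
Composition: PbO 7.741%, Na2O 10.79%, SiO2 40.95%, ZrO2 6.297%, MgO 30.63%, SrO 3.586%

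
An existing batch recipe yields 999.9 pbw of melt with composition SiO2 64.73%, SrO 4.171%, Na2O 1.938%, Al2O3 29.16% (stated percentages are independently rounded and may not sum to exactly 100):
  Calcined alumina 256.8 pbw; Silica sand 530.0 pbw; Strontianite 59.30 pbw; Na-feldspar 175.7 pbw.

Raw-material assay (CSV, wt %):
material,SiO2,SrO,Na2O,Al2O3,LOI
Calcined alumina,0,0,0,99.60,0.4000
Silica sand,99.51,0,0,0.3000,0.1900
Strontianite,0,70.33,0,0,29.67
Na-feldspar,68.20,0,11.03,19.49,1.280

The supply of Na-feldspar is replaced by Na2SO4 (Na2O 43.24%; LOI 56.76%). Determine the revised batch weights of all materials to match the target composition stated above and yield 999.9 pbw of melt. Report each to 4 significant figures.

Revised batch per 999.9 pbw melt:
  Calcined alumina: 290.8 pbw
  Silica sand: 650.4 pbw
  Strontianite: 59.30 pbw
  Na2SO4: 44.82 pbw
Total batch = 1045 pbw; LOI loss = 45.43 pbw

Working values are displayed rounded to four significant figures at each printed step — every computation keeps full precision at all times. Exactly one rounding lands on each reported figure; the derived quantities (totals, the four compositions, yield, ignition loss, glass mass) are computed starting from the weights at 999.9 pbw of glass in full precision as given in the problem or the answer.
Oxide-by-oxide targets in 999.9 pbw melt:
  SiO2: 64.73% × 999.9 = 647.2 pbw
  SrO: 4.171% × 999.9 = 41.71 pbw
  Na2O: 1.938% × 999.9 = 19.38 pbw
  Al2O3: 29.16% × 999.9 = 291.6 pbw
Verifying the oxide balance given the weights on record, on the stated basis (sum by sum, the targets are met inside rounding margins):
  SiO2: 650.4·0.9951 = 647.2 pbw (target 647.2 pbw)
  SrO: 59.30·0.7033 = 41.71 pbw (target 41.71 pbw)
  Na2O: 44.82·0.4324 = 19.38 pbw (target 19.38 pbw)
  Al2O3: 290.8·0.9960 + 650.4·0.003000 = 291.6 pbw (target 291.6 pbw)
Auditing the glass mass value: total batch − LOI = 999.9 pbw (the Σ of target masses is 999.9 pbw; with the basis standing at 999.9 pbw — any gap is answer rounding).
Summing the batch: Σ batch = 1045 pbw; LOI loss = Σ batch·LOI = 45.43 pbw; the yield ratio, glass ÷ batch: 95.65%.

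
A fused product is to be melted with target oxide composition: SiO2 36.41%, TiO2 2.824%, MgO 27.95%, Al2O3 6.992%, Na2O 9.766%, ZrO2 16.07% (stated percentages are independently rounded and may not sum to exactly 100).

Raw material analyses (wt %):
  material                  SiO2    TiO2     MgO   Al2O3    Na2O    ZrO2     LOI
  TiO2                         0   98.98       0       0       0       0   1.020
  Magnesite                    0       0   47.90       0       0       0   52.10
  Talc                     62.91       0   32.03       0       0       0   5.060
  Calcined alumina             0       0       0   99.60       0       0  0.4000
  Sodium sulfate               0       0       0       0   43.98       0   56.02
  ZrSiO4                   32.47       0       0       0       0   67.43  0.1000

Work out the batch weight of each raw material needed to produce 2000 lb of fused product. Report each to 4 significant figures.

Batch per 2000 lb fused product:
  TiO2: 57.06 lb
  Magnesite: 557.5 lb
  Talc: 911.5 lb
  Calcined alumina: 140.4 lb
  Sodium sulfate: 444.1 lb
  ZrSiO4: 476.6 lb
Total batch = 2587 lb; LOI loss = 587.0 lb; yield = 77.31%

Working values are displayed with 4-significant-figure rounding between the steps. The working math maintains full precision in all steps; every reported figure takes a single rounding — derived quantities (yield, totals, glass mass, ignition loss, six oxide percentages) are recomputed from the weighed amounts on 2000 lb of glass in exact precision as quoted within the problem or answer text.
Oxide-by-oxide targets in 2000 lb fused product:
  SiO2: 36.41% × 2000 = 728.2 lb
  TiO2: 2.824% × 2000 = 56.48 lb
  MgO: 27.95% × 2000 = 559.0 lb
  Al2O3: 6.992% × 2000 = 139.8 lb
  Na2O: 9.766% × 2000 = 195.3 lb
  ZrO2: 16.07% × 2000 = 321.4 lb
Checking each oxide sum with the batch weights as given, against the basis in use (sum by sum, the targets are met once rounding is allowed for):
  SiO2: 911.5·0.6291 + 476.6·0.3247 = 728.2 lb (target 728.2 lb)
  TiO2: 57.06·0.9898 = 56.48 lb (target 56.48 lb)
  MgO: 557.5·0.4790 + 911.5·0.3203 = 559.0 lb (target 559.0 lb)
  Al2O3: 140.4·0.9960 = 139.8 lb (target 139.8 lb)
  Na2O: 444.1·0.4398 = 195.3 lb (target 195.3 lb)
  ZrO2: 476.6·0.6743 = 321.4 lb (target 321.4 lb)
Glass-mass sanity pass: batch Σ − ignition loss = 2000 lb (oxide target masses add up to 2000 lb; stated basis 2000 lb — any gap is answer rounding).
Total batch = Σ batch = 2587 lb; the LOI term Σ batch·LOI equals 587.0 lb; glass ÷ batch gives a yield of 77.31%.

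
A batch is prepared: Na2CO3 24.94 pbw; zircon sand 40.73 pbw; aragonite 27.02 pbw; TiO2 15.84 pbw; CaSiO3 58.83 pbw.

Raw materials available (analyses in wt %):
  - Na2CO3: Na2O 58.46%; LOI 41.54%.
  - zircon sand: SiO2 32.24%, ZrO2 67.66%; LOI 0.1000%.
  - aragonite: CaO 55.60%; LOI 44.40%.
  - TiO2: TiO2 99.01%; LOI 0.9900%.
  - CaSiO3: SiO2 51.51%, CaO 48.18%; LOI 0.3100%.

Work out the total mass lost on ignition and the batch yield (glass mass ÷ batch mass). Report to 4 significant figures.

Mid-chain values are displayed with 4-significant-digit rounding on the page. The whole derivation keeps exact precision from start to finish — a single rounding yields each reported figure. All derived quantities, including totals, ignition loss, yield, five oxide percentages, glass mass, are carried from the batch weights for 144.6 pbw of glass at full float precision as written in the question or the answer.
Each material's LOI contribution:
  Na2CO3: 24.94 × 0.4154 = 10.36 pbw
  zircon sand: 40.73 × 0.001000 = 0.04073 pbw
  aragonite: 27.02 × 0.4440 = 12.00 pbw
  TiO2: 15.84 × 0.009900 = 0.1568 pbw
  CaSiO3: 58.83 × 0.003100 = 0.1824 pbw
Total LOI = 22.74 pbw
Glass = batch − LOI = 167.4 − 22.74 = 144.6 pbw

LOI loss = 22.74 pbw; glass = 144.6 pbw; yield = 86.41%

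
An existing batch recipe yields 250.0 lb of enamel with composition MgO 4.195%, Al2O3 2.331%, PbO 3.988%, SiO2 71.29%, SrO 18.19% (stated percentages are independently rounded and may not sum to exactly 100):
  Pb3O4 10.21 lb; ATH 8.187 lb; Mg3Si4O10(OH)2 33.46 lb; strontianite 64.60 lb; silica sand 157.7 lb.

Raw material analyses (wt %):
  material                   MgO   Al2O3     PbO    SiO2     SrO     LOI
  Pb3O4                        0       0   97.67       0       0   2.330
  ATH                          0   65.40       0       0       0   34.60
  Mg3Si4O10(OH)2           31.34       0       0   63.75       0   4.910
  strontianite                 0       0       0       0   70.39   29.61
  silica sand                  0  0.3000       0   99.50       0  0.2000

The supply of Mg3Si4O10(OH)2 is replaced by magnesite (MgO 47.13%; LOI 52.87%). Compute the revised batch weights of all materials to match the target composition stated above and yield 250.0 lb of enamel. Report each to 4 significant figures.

Revised batch per 250.0 lb enamel:
  Pb3O4: 10.21 lb
  ATH: 8.089 lb
  magnesite: 22.25 lb
  strontianite: 64.60 lb
  silica sand: 179.1 lb
Total batch = 284.2 lb; LOI loss = 34.29 lb

Every computation keeps exact precision at each step — the intermediate values are printed, rounded to 4 significant digits, in the working. Exactly one rounding is applied to each reported number. Derived quantities, including ignition loss, the five compositions, net glass mass, the totals, yield, are computed using the weight values on 250.0 lb of glass in full precision, as written in problem or answer.
Per-oxide target masses for 250.0 lb enamel:
  MgO: 4.195% × 250.0 = 10.49 lb
  Al2O3: 2.331% × 250.0 = 5.828 lb
  PbO: 3.988% × 250.0 = 9.970 lb
  SiO2: 71.29% × 250.0 = 178.2 lb
  SrO: 18.19% × 250.0 = 45.48 lb
Per-oxide balance check from the weights as reported, against the basis in use (delivered sums recover each target modulo rounding of the values):
  MgO: 22.25·0.4713 = 10.49 lb (target 10.49 lb)
  Al2O3: 8.089·0.6540 + 179.1·0.003000 = 5.828 lb (target 5.828 lb)
  PbO: 10.21·0.9767 = 9.972 lb (target 9.970 lb)
  SiO2: 179.1·0.9950 = 178.2 lb (target 178.2 lb)
  SrO: 64.60·0.7039 = 45.47 lb (target 45.48 lb)
Mass balance on the glass: whole batch net of LOI = 250.0 lb (targets for the oxides total 250.0 lb; against the stated basis, 250.0 lb — a pure rounding effect).
Adding the batch up: Σ batch = 284.2 lb; Σ batch·LOI gives LOI loss = 34.29 lb; the yield ratio, glass ÷ batch: 87.94%.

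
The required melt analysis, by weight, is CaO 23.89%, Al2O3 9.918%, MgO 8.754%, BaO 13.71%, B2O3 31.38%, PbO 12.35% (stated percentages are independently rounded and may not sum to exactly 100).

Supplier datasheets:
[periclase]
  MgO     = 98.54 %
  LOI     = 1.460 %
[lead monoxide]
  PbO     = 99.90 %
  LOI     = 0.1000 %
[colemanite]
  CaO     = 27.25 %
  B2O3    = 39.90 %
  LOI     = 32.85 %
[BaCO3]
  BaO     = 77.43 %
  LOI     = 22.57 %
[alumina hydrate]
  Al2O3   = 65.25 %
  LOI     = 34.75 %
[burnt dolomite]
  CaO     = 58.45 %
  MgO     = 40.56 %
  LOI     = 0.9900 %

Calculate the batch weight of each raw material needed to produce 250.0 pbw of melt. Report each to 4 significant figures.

All arithmetic maintains full precision in all steps — in-progress results are displayed rounded to four significant figures at each printed step; exactly one rounding goes into every reported value; derived quantities (net glass mass, the totals, ignition loss, yield, the six compositions) are computed from the weighed amounts at 250.0 pbw of glass in full float precision as set out in the problem or the answer.
Oxide-by-oxide targets in 250.0 pbw melt:
  CaO: 23.89% × 250.0 = 59.72 pbw
  Al2O3: 9.918% × 250.0 = 24.80 pbw
  MgO: 8.754% × 250.0 = 21.88 pbw
  BaO: 13.71% × 250.0 = 34.28 pbw
  B2O3: 31.38% × 250.0 = 78.45 pbw
  PbO: 12.35% × 250.0 = 30.88 pbw
Mass-balance tally per oxide on the weights just shown, under the basis named above (sum by sum, the targets are met inside rounding margins):
  CaO: 196.6·0.2725 + 10.52·0.5845 = 59.72 pbw (target 59.72 pbw)
  Al2O3: 38.00·0.6525 = 24.79 pbw (target 24.80 pbw)
  MgO: 17.88·0.9854 + 10.52·0.4056 = 21.89 pbw (target 21.88 pbw)
  BaO: 44.27·0.7743 = 34.28 pbw (target 34.28 pbw)
  B2O3: 196.6·0.3990 = 78.44 pbw (target 78.45 pbw)
  PbO: 30.91·0.9990 = 30.88 pbw (target 30.88 pbw)
Mass balance on the glass: net batch after ignition = 250.0 pbw (the Σ of target masses is 250.0 pbw; with the basis standing at 250.0 pbw — any gap is answer rounding).
Adding the batch up: Σ batch = 338.2 pbw; Σ batch·LOI gives LOI loss = 88.18 pbw; yield, glass over the total, = 73.93%.

Batch per 250.0 pbw melt:
  periclase: 17.88 pbw
  lead monoxide: 30.91 pbw
  colemanite: 196.6 pbw
  BaCO3: 44.27 pbw
  alumina hydrate: 38.00 pbw
  burnt dolomite: 10.52 pbw
Total batch = 338.2 pbw; LOI loss = 88.18 pbw; yield = 73.93%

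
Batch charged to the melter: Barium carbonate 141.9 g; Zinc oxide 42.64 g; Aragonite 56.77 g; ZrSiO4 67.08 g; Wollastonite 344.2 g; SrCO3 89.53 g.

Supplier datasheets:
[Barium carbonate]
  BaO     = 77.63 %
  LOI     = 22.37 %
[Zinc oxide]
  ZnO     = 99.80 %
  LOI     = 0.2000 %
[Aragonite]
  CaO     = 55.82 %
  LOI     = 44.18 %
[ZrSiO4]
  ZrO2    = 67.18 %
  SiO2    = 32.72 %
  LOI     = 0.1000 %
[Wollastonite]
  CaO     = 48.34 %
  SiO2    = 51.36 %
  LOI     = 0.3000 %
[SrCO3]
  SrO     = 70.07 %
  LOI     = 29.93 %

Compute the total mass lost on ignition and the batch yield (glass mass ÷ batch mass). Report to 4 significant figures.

LOI loss = 84.81 g; glass = 657.3 g; yield = 88.57%

The working math runs at exact precision all the way through. Mid-chain values are printed, rounded to 4 significant digits, alongside each step. Exactly one rounding is applied to every reported number. Derived quantities (net glass mass, LOI, the totals, the yield, the six compositions) are re-derived at exact precision from the weighed amounts per 657.3 g of glass, as they appear in the question or the answer.
Material-by-material LOI:
  Barium carbonate: 141.9 × 0.2237 = 31.74 g
  Zinc oxide: 42.64 × 0.002000 = 0.08528 g
  Aragonite: 56.77 × 0.4418 = 25.08 g
  ZrSiO4: 67.08 × 0.001000 = 0.06708 g
  Wollastonite: 344.2 × 0.003000 = 1.033 g
  SrCO3: 89.53 × 0.2993 = 26.80 g
Total LOI = 84.81 g
Glass = batch − LOI = 742.1 − 84.81 = 657.3 g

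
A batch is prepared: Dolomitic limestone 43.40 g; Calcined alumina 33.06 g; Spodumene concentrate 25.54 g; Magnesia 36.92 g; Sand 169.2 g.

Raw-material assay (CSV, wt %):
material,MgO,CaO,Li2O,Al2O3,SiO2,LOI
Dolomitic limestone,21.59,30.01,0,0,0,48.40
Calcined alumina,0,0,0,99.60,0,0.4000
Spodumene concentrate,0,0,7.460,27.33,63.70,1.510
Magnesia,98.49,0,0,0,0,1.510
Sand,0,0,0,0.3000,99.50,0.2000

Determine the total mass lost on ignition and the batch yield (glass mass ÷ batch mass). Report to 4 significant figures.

Working values are shown rounded off to 4 significant digits at each printed step; the whole derivation carries full float precision throughout; a single rounding produces every reported value — derived quantities, including glass mass, totals, ignition loss, the yield, the five compositions, are recomputed from the batch weights for 285.7 g of glass in full precision as given in either problem or answer.
Each material's LOI contribution:
  Dolomitic limestone: 43.40 × 0.4840 = 21.01 g
  Calcined alumina: 33.06 × 0.004000 = 0.1322 g
  Spodumene concentrate: 25.54 × 0.01510 = 0.3857 g
  Magnesia: 36.92 × 0.01510 = 0.5575 g
  Sand: 169.2 × 0.002000 = 0.3384 g
Total LOI = 22.42 g
Glass = batch − LOI = 308.1 − 22.42 = 285.7 g

LOI loss = 22.42 g; glass = 285.7 g; yield = 92.72%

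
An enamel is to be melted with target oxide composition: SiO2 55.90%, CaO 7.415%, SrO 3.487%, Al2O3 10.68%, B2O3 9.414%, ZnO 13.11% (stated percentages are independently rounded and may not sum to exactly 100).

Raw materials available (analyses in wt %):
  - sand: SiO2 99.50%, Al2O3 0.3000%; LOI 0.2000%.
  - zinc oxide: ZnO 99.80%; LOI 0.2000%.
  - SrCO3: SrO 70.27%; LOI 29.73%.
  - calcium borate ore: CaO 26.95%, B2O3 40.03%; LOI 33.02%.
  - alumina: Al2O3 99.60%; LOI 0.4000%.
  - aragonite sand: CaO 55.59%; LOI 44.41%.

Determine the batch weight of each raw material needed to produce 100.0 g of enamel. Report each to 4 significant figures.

Each numeric step keeps full precision end to end; values along the way are displayed with 4-significant-digit rounding on the page; every reported figure takes just one rounding. All derived quantities (the six compositions, the totals, yield, ignition loss, glass mass) are re-derived in full float precision starting from the weights at 100.0 g of glass as quoted within the problem or answer text.
Oxide-by-oxide targets in 100.0 g enamel:
  SiO2: 55.90% × 100.0 = 55.90 g
  CaO: 7.415% × 100.0 = 7.415 g
  SrO: 3.487% × 100.0 = 3.487 g
  Al2O3: 10.68% × 100.0 = 10.68 g
  B2O3: 9.414% × 100.0 = 9.414 g
  ZnO: 13.11% × 100.0 = 13.11 g
A balance pass over the oxides, on the weights just shown, versus the basis set out (each sum matches its target mass within answer rounding):
  SiO2: 56.18·0.9950 = 55.90 g (target 55.90 g)
  CaO: 23.52·0.2695 + 1.938·0.5559 = 7.416 g (target 7.415 g)
  SrO: 4.962·0.7027 = 3.487 g (target 3.487 g)
  Al2O3: 56.18·0.003000 + 10.55·0.9960 = 10.68 g (target 10.68 g)
  B2O3: 23.52·0.4003 = 9.415 g (target 9.414 g)
  ZnO: 13.14·0.9980 = 13.11 g (target 13.11 g)
Consistency of the glass mass: whole batch net of LOI = 100.0 g (targets for the oxides total 100.0 g; basis as stated: 100.0 g — differing by rounding only).
Batch total: Σ batch = 110.3 g; Σ batch·LOI gives LOI loss = 10.28 g; glass ÷ batch gives a yield of 90.68%.

Batch per 100.0 g enamel:
  sand: 56.18 g
  zinc oxide: 13.14 g
  SrCO3: 4.962 g
  calcium borate ore: 23.52 g
  alumina: 10.55 g
  aragonite sand: 1.938 g
Total batch = 110.3 g; LOI loss = 10.28 g; yield = 90.68%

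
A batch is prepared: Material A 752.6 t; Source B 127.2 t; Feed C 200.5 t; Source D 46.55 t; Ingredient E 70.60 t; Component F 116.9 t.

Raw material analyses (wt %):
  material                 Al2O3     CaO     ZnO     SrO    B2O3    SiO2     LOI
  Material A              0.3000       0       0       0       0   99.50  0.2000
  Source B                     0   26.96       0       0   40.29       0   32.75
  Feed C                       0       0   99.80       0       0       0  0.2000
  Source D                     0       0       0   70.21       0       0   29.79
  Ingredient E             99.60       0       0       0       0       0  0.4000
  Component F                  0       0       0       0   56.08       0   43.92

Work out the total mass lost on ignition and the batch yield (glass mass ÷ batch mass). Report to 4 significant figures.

Each numeric step carries full float precision through every step. Intermediates are shown rounded to 4 significant digits within the worked lines. Every reported value takes exactly one rounding. The derived quantities (the yield, net glass mass, the totals, the six compositions, ignition loss) are recomputed at exact precision using the weight values for 1205 t of glass exactly as printed in question or answer.
Per-material ignition loss:
  Material A: 752.6 × 0.002000 = 1.505 t
  Source B: 127.2 × 0.3275 = 41.66 t
  Feed C: 200.5 × 0.002000 = 0.4010 t
  Source D: 46.55 × 0.2979 = 13.87 t
  Ingredient E: 70.60 × 0.004000 = 0.2824 t
  Component F: 116.9 × 0.4392 = 51.34 t
Total LOI = 109.1 t
Glass = batch − LOI = 1314 − 109.1 = 1205 t

LOI loss = 109.1 t; glass = 1205 t; yield = 91.70%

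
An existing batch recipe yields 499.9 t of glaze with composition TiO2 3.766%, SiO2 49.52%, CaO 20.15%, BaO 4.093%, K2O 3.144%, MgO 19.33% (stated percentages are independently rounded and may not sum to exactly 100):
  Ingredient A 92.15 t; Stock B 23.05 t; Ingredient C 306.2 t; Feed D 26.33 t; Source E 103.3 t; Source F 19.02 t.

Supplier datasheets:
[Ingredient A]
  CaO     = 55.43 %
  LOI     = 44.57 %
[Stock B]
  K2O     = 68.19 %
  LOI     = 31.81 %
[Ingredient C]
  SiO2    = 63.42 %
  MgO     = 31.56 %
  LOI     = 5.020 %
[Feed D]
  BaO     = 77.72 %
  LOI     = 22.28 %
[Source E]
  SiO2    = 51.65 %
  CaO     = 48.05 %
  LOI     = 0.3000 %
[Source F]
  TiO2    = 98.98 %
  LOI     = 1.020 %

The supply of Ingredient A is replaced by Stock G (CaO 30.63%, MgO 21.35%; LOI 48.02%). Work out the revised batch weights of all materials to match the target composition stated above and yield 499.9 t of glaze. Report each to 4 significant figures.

Each numeric step keeps full precision throughout — intermediates are displayed with 4-significant-figure rounding across the worked steps; every reported figure takes just one rounding; the derived quantities are rebuilt in exact precision (the totals, the yield, glass mass, six oxide percentages, ignition loss) using the weight values per 499.9 t of glass as they appear in problem or answer.
Oxide-by-oxide targets in 499.9 t glaze:
  TiO2: 3.766% × 499.9 = 18.83 t
  SiO2: 49.52% × 499.9 = 247.6 t
  CaO: 20.15% × 499.9 = 100.7 t
  BaO: 4.093% × 499.9 = 20.46 t
  K2O: 3.144% × 499.9 = 15.72 t
  MgO: 19.33% × 499.9 = 96.63 t
Balance tally, oxide-wise, with the batch weights as given, against the basis in use (target by target, the sums agree modulo rounding of the values):
  TiO2: 19.02·0.9898 = 18.83 t (target 18.83 t)
  SiO2: 257.2·0.6342 + 163.5·0.5165 = 247.6 t (target 247.6 t)
  CaO: 72.41·0.3063 + 163.5·0.4805 = 100.7 t (target 100.7 t)
  BaO: 26.33·0.7772 = 20.46 t (target 20.46 t)
  K2O: 23.05·0.6819 = 15.72 t (target 15.72 t)
  MgO: 72.41·0.2135 + 257.2·0.3156 = 96.63 t (target 96.63 t)
Glass-mass bookkeeping: batch Σ − ignition loss = 499.9 t (oxide target masses add up to 499.9 t; versus the stated basis of 499.9 t — deltas are rounding alone).
Adding the batch up: Σ batch = 561.5 t; the LOI term Σ batch·LOI equals 61.57 t; yield, glass over the total, = 89.04%.

Revised batch per 499.9 t glaze:
  Stock G: 72.41 t
  Stock B: 23.05 t
  Ingredient C: 257.2 t
  Feed D: 26.33 t
  Source E: 163.5 t
  Source F: 19.02 t
Total batch = 561.5 t; LOI loss = 61.57 t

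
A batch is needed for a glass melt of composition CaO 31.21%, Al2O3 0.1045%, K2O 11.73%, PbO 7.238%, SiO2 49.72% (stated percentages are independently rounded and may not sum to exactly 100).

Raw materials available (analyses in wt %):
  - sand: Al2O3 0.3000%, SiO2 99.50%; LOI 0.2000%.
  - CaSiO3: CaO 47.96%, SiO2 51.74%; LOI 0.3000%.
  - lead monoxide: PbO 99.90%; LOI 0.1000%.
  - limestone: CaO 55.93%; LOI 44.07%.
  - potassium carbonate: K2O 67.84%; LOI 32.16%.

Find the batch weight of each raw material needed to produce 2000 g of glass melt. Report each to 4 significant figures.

In-progress results are displayed (rounded to four significant figures) in the working — full float precision is kept at all times — every reported result is rounded only once; the derived quantities, which include glass mass, ignition loss, the five compositions, the totals, yield, are carried at full precision, exactly as shown in the problem or the answer, from the weighed amounts per 2000 g of glass.
Target masses of each oxide per 2000 g glass melt:
  CaO: 31.21% × 2000 = 624.2 g
  Al2O3: 0.1045% × 2000 = 2.090 g
  K2O: 11.73% × 2000 = 234.6 g
  PbO: 7.238% × 2000 = 144.8 g
  SiO2: 49.72% × 2000 = 994.4 g
Mass-balance tally per oxide working from each reported weight, under the basis named above (each sum matches its target mass modulo rounding of the values):
  CaO: 582.2·0.4796 + 616.8·0.5593 = 624.2 g (target 624.2 g)
  Al2O3: 696.7·0.003000 = 2.090 g (target 2.090 g)
  K2O: 345.8·0.6784 = 234.6 g (target 234.6 g)
  PbO: 144.9·0.9990 = 144.8 g (target 144.8 g)
  SiO2: 696.7·0.9950 + 582.2·0.5174 = 994.4 g (target 994.4 g)
Auditing the glass mass value: total charge less LOI = 2000 g (summing oxide targets gives 2000 g; the stated basis being 2000 g — gaps are rounding artifacts).
Total batch = Σ batch = 2386 g; ignition loss, Σ(batch × LOI) = 386.3 g; the yield ratio, glass ÷ batch: 83.81%.

Batch per 2000 g glass melt:
  sand: 696.7 g
  CaSiO3: 582.2 g
  lead monoxide: 144.9 g
  limestone: 616.8 g
  potassium carbonate: 345.8 g
Total batch = 2386 g; LOI loss = 386.3 g; yield = 83.81%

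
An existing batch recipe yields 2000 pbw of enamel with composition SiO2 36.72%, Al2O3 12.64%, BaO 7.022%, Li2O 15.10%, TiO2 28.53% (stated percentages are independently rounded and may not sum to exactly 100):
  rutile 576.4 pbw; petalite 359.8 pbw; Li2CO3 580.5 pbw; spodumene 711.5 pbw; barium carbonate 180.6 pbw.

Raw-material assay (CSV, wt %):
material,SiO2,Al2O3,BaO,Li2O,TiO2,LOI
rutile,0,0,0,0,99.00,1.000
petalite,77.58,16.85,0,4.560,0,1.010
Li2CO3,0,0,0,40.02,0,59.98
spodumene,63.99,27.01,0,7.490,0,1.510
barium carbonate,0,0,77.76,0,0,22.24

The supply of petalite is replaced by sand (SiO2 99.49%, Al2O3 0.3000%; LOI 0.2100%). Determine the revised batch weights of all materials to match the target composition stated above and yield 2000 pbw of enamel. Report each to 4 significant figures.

Revised batch per 2000 pbw enamel:
  rutile: 576.4 pbw
  sand: 137.2 pbw
  Li2CO3: 579.7 pbw
  spodumene: 934.4 pbw
  barium carbonate: 180.6 pbw
Total batch = 2408 pbw; LOI loss = 408.0 pbw

Values along the way are shown (rounded to 4 significant digits) as written — every computation holds exact precision throughout; every reported value is rounded exactly once — the derived quantities are computed at full precision (the totals, the five compositions, yield, glass mass, LOI) using the weight values for 2000 pbw of glass as quoted within question or answer.
Oxide mass targets, per 2000 pbw enamel:
  SiO2: 36.72% × 2000 = 734.4 pbw
  Al2O3: 12.64% × 2000 = 252.8 pbw
  BaO: 7.022% × 2000 = 140.4 pbw
  Li2O: 15.10% × 2000 = 302.0 pbw
  TiO2: 28.53% × 2000 = 570.6 pbw
Per-oxide balance check from the weights as reported, on the stated basis (delivered sums recover each target inside rounding margins):
  SiO2: 137.2·0.9949 + 934.4·0.6399 = 734.4 pbw (target 734.4 pbw)
  Al2O3: 137.2·0.003000 + 934.4·0.2701 = 252.8 pbw (target 252.8 pbw)
  BaO: 180.6·0.7776 = 140.4 pbw (target 140.4 pbw)
  Li2O: 579.7·0.4002 + 934.4·0.07490 = 302.0 pbw (target 302.0 pbw)
  TiO2: 576.4·0.9900 = 570.6 pbw (target 570.6 pbw)
Auditing the glass mass value: net batch after ignition = 2000 pbw (targets for the oxides total 2000 pbw; against the stated basis, 2000 pbw — gaps are rounding artifacts).
Batch grand total — Σ batch = 2408 pbw; the LOI term Σ batch·LOI equals 408.0 pbw; glass ÷ batch gives a yield of 83.06%.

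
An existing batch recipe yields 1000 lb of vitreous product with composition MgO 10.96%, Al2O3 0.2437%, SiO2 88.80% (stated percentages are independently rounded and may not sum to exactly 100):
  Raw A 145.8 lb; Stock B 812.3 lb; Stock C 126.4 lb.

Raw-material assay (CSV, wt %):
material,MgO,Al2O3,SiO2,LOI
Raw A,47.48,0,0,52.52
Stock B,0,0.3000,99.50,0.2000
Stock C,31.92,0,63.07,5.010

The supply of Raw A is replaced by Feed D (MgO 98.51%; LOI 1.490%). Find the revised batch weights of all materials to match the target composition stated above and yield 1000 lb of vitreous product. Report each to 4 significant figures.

Revised batch per 1000 lb vitreous product:
  Feed D: 70.30 lb
  Stock B: 812.3 lb
  Stock C: 126.4 lb
Total batch = 1009 lb; LOI loss = 9.005 lb

All internal work carries full float precision throughout. Rounding to 4 significant digits governs each in-between result as printed — every reported figure is rounded exactly once. All derived quantities (yield, ignition loss, net glass mass, totals, the three compositions) are carried starting from the weights at 1000 lb of glass at full precision, as given in question or answer.
The oxide mass targets at 1000 lb vitreous product:
  MgO: 10.96% × 1000 = 109.6 lb
  Al2O3: 0.2437% × 1000 = 2.437 lb
  SiO2: 88.80% × 1000 = 888.0 lb
Mass-balance tally per oxide using the reported weights, relative to the basis at hand (oxide sums agree with the targets inside rounding margins):
  MgO: 70.30·0.9851 + 126.4·0.3192 = 109.6 lb (target 109.6 lb)
  Al2O3: 812.3·0.003000 = 2.437 lb (target 2.437 lb)
  SiO2: 812.3·0.9950 + 126.4·0.6307 = 888.0 lb (target 888.0 lb)
Consistency of the glass mass: whole batch net of LOI = 1000 lb (targets for the oxides total 1000 lb; versus the stated basis of 1000 lb — any gap is answer rounding).
Total batch = Σ batch = 1009 lb; Σ batch·LOI gives LOI loss = 9.005 lb; glass ÷ batch gives a yield of 99.11%.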